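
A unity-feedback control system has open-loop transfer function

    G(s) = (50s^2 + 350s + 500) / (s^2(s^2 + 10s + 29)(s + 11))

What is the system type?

Type 2

The denominator has 2 factors of s at the origin (free integrators), so this is a Type 2 system.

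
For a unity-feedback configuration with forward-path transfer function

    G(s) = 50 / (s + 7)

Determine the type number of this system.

The denominator has no factor of s at the origin — no free integrator — so this is a Type 0 system.

Type 0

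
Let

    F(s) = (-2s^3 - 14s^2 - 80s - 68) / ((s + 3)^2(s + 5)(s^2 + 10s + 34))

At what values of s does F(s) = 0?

s = -1, -3 + 5j, -3 - 5j

Set the numerator to zero: -2s^3 - 14s^2 - 80s - 68 = 0, i.e. -2·(s^3 + 7s^2 + 40s + 34) = 0.
Factoring: (s + 1)(s^2 + 6s + 34) = 0.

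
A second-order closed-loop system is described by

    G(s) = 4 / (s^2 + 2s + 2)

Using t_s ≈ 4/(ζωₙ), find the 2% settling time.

t_s ≈ 4 s

Comparing s^2 + 2s + 2 to s^2 + 2ζωₙs + ωₙ²: ωₙ = √2 ≈ 1.414 rad/s and ζ = 2/(2·√2) ≈ 0.7071.
ζωₙ = 2/2 = 1, so t_s ≈ 4/(ζωₙ) = 4/1 = 4 s.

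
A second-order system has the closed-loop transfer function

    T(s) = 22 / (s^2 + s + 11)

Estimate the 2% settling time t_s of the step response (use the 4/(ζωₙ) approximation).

t_s ≈ 8 s

Comparing s^2 + s + 11 to s^2 + 2ζωₙs + ωₙ²: ωₙ = √11 ≈ 3.317 rad/s and ζ = 1/(2·√11) ≈ 0.1508.
ζωₙ = 1/2 = 0.5, so t_s ≈ 4/(ζωₙ) = 4/0.5 = 8 s.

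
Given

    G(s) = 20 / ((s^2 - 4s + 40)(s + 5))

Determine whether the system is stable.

The poles can be read from the denominator factors: s = 2 ± 6j, -5.
Since the pole(s) at s = 2 ± 6j lie in the right half-plane, the system is unstable.

unstable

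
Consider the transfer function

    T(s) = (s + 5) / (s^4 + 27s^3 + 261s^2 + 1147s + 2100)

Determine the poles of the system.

The poles are the roots of the denominator s^4 + 27s^3 + 261s^2 + 1147s + 2100 = 0.
Trying s = -7: the polynomial evaluates to 0, so (s + 7) is a factor.
Dividing out leaves s^3 + 20s^2 + 121s + 300 = 0.
This factors further as (s^2 + 8s + 25)(s + 12) = 0.

s = -7, -4 + 3j, -4 - 3j, -12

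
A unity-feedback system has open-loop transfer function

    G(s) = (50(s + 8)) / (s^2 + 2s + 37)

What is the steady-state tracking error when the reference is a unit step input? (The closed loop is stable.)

e_ss = 0.08467

G(s) has no poles at the origin.
This is a Type 0 system. Kp = lim_{s→0} G(s) = 400/37.
e_ss = 1/(1 + Kp) = 1/(1 + 400/37) = 37/437 ≈ 0.08467.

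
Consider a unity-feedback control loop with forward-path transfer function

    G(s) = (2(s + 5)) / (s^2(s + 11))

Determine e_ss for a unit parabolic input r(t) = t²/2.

G(s) has 2 poles at the origin.
This is a Type 2 system. Ka = lim_{s→0} s^2·G(s) = 10/11.
e_ss = 1/Ka = 1/(10/11) = 11/10 ≈ 1.100.

e_ss = 1.100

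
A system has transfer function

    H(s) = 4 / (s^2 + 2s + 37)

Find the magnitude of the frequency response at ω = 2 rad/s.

Substitute s = j2: numerator = 4, denominator = 33 + j4.
|H(j2)| = |4| / |33 + j4| = 4 / 33.242 ≈ 0.1203.

|H(j2)| ≈ 0.1203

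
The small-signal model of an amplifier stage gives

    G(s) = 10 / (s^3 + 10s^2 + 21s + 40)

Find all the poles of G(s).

The poles are the roots of the denominator s^3 + 10s^2 + 21s + 40 = 0.
Trying s = -8: the polynomial evaluates to 0, so (s + 8) is a factor.
Dividing out leaves s^2 + 2s + 5 = 0.
The quadratic formula then gives s = -1 ± 2j.

s = -1 + 2j, -1 - 2j, -8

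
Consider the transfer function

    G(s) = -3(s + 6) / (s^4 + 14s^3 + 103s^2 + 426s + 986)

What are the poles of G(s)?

The poles are the roots of the denominator s^4 + 14s^3 + 103s^2 + 426s + 986 = 0.
No real roots exist; factor into two real quadratics: (s^2 + 10s + 34)(s^2 + 4s + 29) = 0.
Each quadratic gives a conjugate pair via the quadratic formula.

s = -5 ± 3j, -2 ± 5j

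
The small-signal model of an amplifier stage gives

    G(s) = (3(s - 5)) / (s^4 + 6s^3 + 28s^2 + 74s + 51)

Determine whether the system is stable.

stable

The denominator s^4 + 6s^3 + 28s^2 + 74s + 51 factors as (s + 1)(s + 3)(s^2 + 2s + 17), giving poles at s = -1, -3, -1 ± 4j.
Since all poles lie strictly in the left half-plane, the system is stable.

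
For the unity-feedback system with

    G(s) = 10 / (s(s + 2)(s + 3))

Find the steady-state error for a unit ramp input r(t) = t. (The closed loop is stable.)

e_ss = 0.6000

G(s) has one pole at the origin.
This is a Type 1 system. Kv = lim_{s→0} s·G(s) = 10/6 = 5/3.
e_ss = 1/Kv = 1/(5/3) = 3/5 ≈ 0.6000.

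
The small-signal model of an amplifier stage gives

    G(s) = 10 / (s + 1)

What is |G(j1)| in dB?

Substitute s = j1: numerator = 10, denominator = 1 + j1.
|G(j1)| = |10| / |1 + j1| = 10 / 1.4142 ≈ 7.071.
In decibels: 20·log₁₀(7.071) ≈ 17.0 dB.

|G(j1)|_dB ≈ 17.0 dB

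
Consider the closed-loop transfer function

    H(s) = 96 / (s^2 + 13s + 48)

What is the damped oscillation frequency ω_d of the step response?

ω_d ≈ 2.398 rad/s

Comparing s^2 + 13s + 48 to s^2 + 2ζωₙs + ωₙ²: ωₙ = √48 ≈ 6.928 rad/s and ζ = 13/(2·√48) ≈ 0.9382.
ζωₙ = 13/2 = 6.5, so ω_d = ωₙ√(1−ζ²) = √(ωₙ² − (ζωₙ)²) = √(48 − 6.5²) = √5.75 ≈ 2.398 rad/s.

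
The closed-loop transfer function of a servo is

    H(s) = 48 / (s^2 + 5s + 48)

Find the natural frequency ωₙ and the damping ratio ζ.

Compare the denominator to the standard form s^2 + 2ζωₙs + ωₙ².
ωₙ² = 48, so ωₙ = √48 ≈ 6.928 rad/s.
2ζωₙ = 5, so ζ = 5/(2·√48) ≈ 0.3608.
With ζ = 0.3608 the response is underdamped.

ωₙ ≈ 6.928 rad/s, ζ ≈ 0.3608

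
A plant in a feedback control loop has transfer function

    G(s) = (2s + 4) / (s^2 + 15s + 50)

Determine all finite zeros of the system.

Set the numerator to zero: 2s + 4 = 0, i.e. 2·(s + 2) = 0.
So s = -2.

s = -2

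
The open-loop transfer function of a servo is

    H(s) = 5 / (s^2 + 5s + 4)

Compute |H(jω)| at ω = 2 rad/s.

|H(j2)| = 0.5000

Substitute s = j2: numerator = 5, denominator = j10.
|H(j2)| = |5| / |j10| = 5 / 10 = 0.5000.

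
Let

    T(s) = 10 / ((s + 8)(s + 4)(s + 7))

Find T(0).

T(0) = 5/112 ≈ 0.04464

Set s = 0: T(0) = (10) / (224) = 5/112.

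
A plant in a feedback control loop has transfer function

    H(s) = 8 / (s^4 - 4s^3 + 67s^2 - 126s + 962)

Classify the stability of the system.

unstable

The denominator s^4 - 4s^3 + 67s^2 - 126s + 962 factors as (s^2 - 2s + 37)(s^2 - 2s + 26), giving poles at s = 1 + 6j, 1 - 6j, 1 + 5j, 1 - 5j.
Since the pole(s) at s = 1 + 6j, 1 - 6j, 1 + 5j, 1 - 5j lie in the right half-plane, the system is unstable.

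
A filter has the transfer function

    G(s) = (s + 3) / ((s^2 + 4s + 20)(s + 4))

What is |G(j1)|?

|G(j1)| ≈ 0.03950

Substitute s = j1: numerator = 3 + j1, denominator = 72 + j35.
|G(j1)| = |3 + j1| / |72 + j35| = 3.1623 / 80.056 ≈ 0.03950.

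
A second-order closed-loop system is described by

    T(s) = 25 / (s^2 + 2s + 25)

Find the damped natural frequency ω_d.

Comparing s^2 + 2s + 25 to s^2 + 2ζωₙs + ωₙ²: ωₙ = 5 rad/s and ζ = 2/(2·5) = 0.2.
ζωₙ = 2/2 = 1, so ω_d = ωₙ√(1−ζ²) = √(ωₙ² − (ζωₙ)²) = √(25 − 1²) = √24 ≈ 4.899 rad/s.

ω_d ≈ 4.899 rad/s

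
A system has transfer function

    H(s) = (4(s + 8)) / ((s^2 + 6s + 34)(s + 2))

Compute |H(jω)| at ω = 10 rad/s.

|H(j10)| ≈ 0.05631

Substitute s = j10: numerator = 32 + j40, denominator = -732 - j540.
|H(j10)| = |32 + j40| / |-732 - j540| = 51.225 / 909.63 ≈ 0.05631.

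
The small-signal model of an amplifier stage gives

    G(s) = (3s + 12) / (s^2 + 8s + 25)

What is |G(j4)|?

Substitute s = j4: numerator = 12 + j12, denominator = 9 + j32.
|G(j4)| = |12 + j12| / |9 + j32| = 16.971 / 33.242 ≈ 0.5105.

|G(j4)| ≈ 0.5105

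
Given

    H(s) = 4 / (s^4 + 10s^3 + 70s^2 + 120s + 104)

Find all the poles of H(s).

The poles are the roots of the denominator s^4 + 10s^3 + 70s^2 + 120s + 104 = 0.
No real roots exist; factor into two real quadratics: (s^2 + 8s + 52)(s^2 + 2s + 2) = 0.
Each quadratic gives a conjugate pair via the quadratic formula.

s = -4 ± 6j, -1 ± j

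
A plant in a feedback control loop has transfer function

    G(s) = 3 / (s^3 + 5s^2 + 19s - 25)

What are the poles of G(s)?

s = -3 + 4j, -3 - 4j, 1

The poles are the roots of the denominator s^3 + 5s^2 + 19s - 25 = 0.
Trying s = 1: the polynomial evaluates to 0, so (s - 1) is a factor.
Dividing out leaves s^2 + 6s + 25 = 0.
The quadratic formula then gives s = -3 ± 4j.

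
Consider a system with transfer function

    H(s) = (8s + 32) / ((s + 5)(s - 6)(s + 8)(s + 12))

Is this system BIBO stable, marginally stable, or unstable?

The poles can be read from the denominator factors: s = -5, 6, -8, -12.
Since the pole(s) at s = 6 lie in the right half-plane, the system is unstable.

unstable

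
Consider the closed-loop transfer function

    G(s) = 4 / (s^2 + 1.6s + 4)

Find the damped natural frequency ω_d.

ω_d ≈ 1.833 rad/s

Comparing s^2 + 1.6s + 4 to s^2 + 2ζωₙs + ωₙ²: ωₙ = 2 rad/s and ζ = 1.6/(2·2) = 0.4.
ζωₙ = 1.6/2 = 0.8, so ω_d = ωₙ√(1−ζ²) = √(ωₙ² − (ζωₙ)²) = √(4 − 0.8²) = √3.36 ≈ 1.833 rad/s.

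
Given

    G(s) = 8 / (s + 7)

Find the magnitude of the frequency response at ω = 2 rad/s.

Substitute s = j2: numerator = 8, denominator = 7 + j2.
|G(j2)| = |8| / |7 + j2| = 8 / 7.2801 ≈ 1.099.

|G(j2)| ≈ 1.099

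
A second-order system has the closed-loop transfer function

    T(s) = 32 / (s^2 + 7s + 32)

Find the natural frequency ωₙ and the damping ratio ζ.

Compare the denominator to the standard form s^2 + 2ζωₙs + ωₙ².
ωₙ² = 32, so ωₙ = √32 ≈ 5.657 rad/s.
2ζωₙ = 7, so ζ = 7/(2·√32) ≈ 0.6187.
With ζ = 0.6187 the response is underdamped.

ωₙ ≈ 5.657 rad/s, ζ ≈ 0.6187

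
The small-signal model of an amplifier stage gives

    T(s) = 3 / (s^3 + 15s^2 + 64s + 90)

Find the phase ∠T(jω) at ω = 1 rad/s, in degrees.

At s = j1: numerator = 3, denominator = 75 + j63.
∠T = ∠num − ∠den = 0° − (40.030°) = -40.03°.

∠T(j1) ≈ -40.03°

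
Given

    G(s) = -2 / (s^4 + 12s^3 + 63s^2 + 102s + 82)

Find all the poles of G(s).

s = -5 ± 4j, -1 ± j

The poles are the roots of the denominator s^4 + 12s^3 + 63s^2 + 102s + 82 = 0.
No real roots exist; factor into two real quadratics: (s^2 + 10s + 41)(s^2 + 2s + 2) = 0.
Each quadratic gives a conjugate pair via the quadratic formula.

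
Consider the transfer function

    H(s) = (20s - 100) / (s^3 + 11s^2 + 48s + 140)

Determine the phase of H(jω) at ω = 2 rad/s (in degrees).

At s = j2: numerator = -100 + j40, denominator = 96 + j88.
∠H = ∠num − ∠den = 158.20° − (42.510°) = 115.7°.

∠H(j2) ≈ 115.7°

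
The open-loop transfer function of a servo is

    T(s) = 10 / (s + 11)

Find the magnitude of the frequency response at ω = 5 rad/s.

Substitute s = j5: numerator = 10, denominator = 11 + j5.
|T(j5)| = |10| / |11 + j5| = 10 / 12.083 ≈ 0.8276.

|T(j5)| ≈ 0.8276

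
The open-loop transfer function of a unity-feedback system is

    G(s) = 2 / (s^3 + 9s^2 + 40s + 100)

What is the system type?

Type 0

The denominator has no factor of s at the origin — no free integrator — so this is a Type 0 system.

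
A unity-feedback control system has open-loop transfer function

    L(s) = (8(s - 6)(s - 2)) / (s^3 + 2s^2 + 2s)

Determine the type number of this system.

Type 1

The denominator has 1 factor of s at the origin (free integrator), so this is a Type 1 system.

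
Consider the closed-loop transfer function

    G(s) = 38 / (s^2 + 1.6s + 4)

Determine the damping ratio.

ζ = 0.4

Compare the denominator to the standard form s^2 + 2ζωₙs + ωₙ².
ωₙ² = 4, so ωₙ = 2 rad/s.
2ζωₙ = 1.6, so ζ = 1.6/(2·2) = 0.4.
With ζ = 0.4 the response is underdamped.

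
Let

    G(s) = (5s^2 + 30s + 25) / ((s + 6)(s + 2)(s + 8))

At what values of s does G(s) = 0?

s = -1, -5

Set the numerator to zero: 5s^2 + 30s + 25 = 0, i.e. 5·(s^2 + 6s + 5) = 0.
Factoring: (s + 1)(s + 5) = 0.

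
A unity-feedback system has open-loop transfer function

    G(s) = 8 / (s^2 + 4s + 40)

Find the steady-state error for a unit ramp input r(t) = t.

e_ss = ∞

G(s) has no poles at the origin.
This is a Type 0 system; Kv = lim_{s→0} s·G(s) = 0, so the steady-state error for a ramp input is infinite.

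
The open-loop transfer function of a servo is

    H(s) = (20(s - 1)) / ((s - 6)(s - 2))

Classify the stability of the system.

unstable

The poles can be read from the denominator factors: s = 6, 2.
Since the pole(s) at s = 6, 2 lie in the right half-plane, the system is unstable.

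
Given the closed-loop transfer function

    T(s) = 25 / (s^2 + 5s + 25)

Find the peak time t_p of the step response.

Comparing s^2 + 5s + 25 to s^2 + 2ζωₙs + ωₙ²: ωₙ = 5 rad/s and ζ = 5/(2·5) = 0.5.
ζωₙ = 5/2 = 2.5, so ω_d = ωₙ√(1−ζ²) = √(ωₙ² − (ζωₙ)²) = √(25 − 2.5²) = √18.75 ≈ 4.330 rad/s.
t_p = π/ω_d = π/4.330 ≈ 0.7255 s.

t_p ≈ 0.7255 s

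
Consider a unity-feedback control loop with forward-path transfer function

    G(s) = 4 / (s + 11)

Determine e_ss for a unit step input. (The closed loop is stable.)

G(s) has no poles at the origin.
This is a Type 0 system. Kp = lim_{s→0} G(s) = 4/11.
e_ss = 1/(1 + Kp) = 1/(1 + 4/11) = 11/15 ≈ 0.7333.

e_ss = 0.7333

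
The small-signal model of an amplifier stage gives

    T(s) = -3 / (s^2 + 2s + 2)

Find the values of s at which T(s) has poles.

s = -1 ± j

The poles are the roots of the denominator s^2 + 2s + 2 = 0.
Using the quadratic formula: s = (-2 ± √(-4))/2 = -1 ± 1j.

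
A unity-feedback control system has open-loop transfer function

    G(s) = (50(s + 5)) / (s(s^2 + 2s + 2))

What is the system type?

The denominator has 1 factor of s at the origin (free integrator), so this is a Type 1 system.

Type 1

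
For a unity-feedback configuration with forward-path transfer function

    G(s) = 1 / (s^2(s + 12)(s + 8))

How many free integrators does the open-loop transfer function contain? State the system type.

Type 2

The denominator has 2 factors of s at the origin (free integrators), so this is a Type 2 system.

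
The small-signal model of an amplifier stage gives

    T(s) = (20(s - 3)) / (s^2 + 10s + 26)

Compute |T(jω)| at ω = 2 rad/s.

|T(j2)| ≈ 2.425

Substitute s = j2: numerator = -60 + j40, denominator = 22 + j20.
|T(j2)| = |-60 + j40| / |22 + j20| = 72.111 / 29.732 ≈ 2.425.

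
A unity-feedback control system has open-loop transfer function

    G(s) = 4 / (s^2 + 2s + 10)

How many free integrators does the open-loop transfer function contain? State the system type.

The denominator has no factor of s at the origin — no free integrator — so this is a Type 0 system.

Type 0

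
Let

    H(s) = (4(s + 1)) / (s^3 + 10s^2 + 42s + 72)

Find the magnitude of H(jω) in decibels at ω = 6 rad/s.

|H(j6)|_dB ≈ -21.5 dB

Substitute s = j6: numerator = 4 + j24, denominator = -288 + j36.
|H(j6)| = |4 + j24| / |-288 + j36| = 24.331 / 290.24 ≈ 0.08383.
In decibels: 20·log₁₀(0.08383) ≈ -21.5 dB.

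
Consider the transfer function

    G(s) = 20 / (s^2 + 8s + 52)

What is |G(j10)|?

|G(j10)| ≈ 0.2144

Substitute s = j10: numerator = 20, denominator = -48 + j80.
|G(j10)| = |20| / |-48 + j80| = 20 / 93.295 ≈ 0.2144.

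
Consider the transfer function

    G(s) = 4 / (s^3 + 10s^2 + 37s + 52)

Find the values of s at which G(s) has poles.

s = -3 + 2j, -3 - 2j, -4

The poles are the roots of the denominator s^3 + 10s^2 + 37s + 52 = 0.
Trying s = -4: the polynomial evaluates to 0, so (s + 4) is a factor.
Dividing out leaves s^2 + 6s + 13 = 0.
The quadratic formula then gives s = -3 ± 2j.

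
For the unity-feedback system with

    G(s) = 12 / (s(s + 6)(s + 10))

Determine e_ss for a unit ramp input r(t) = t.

e_ss = 5

G(s) has one pole at the origin.
This is a Type 1 system. Kv = lim_{s→0} s·G(s) = 12/60 = 1/5.
e_ss = 1/Kv = 1/(1/5) = 5.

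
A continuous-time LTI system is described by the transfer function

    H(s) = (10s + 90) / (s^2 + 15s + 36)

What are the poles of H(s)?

The poles are the roots of the denominator s^2 + 15s + 36 = 0.
Factoring: (s + 3)(s + 12) = 0, so s = -3 and s = -12.

s = -3, -12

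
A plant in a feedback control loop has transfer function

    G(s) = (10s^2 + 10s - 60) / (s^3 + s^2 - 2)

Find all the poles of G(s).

The poles are the roots of the denominator s^3 + s^2 - 2 = 0.
Trying s = 1: the polynomial evaluates to 0, so (s - 1) is a factor.
Dividing out leaves s^2 + 2s + 2 = 0.
The quadratic formula then gives s = -1 ± 1j.

s = -1 + j, -1 - j, 1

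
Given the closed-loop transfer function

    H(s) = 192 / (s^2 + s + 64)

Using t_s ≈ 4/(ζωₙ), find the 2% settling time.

Comparing s^2 + s + 64 to s^2 + 2ζωₙs + ωₙ²: ωₙ = 8 rad/s and ζ = 1/(2·8) = 0.0625.
ζωₙ = 1/2 = 0.5, so t_s ≈ 4/(ζωₙ) = 4/0.5 = 8 s.

t_s ≈ 8 s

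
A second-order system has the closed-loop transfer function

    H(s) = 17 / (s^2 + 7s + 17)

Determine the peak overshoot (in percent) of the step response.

Comparing s^2 + 7s + 17 to s^2 + 2ζωₙs + ωₙ²: ωₙ = √17 ≈ 4.123 rad/s and ζ = 7/(2·√17) ≈ 0.8489.
%OS = 100·exp(−πζ/√(1−ζ²)) = 100·exp(−π·0.8489/√(1−0.8489²)) ≈ 0.644%.

%OS ≈ 0.644%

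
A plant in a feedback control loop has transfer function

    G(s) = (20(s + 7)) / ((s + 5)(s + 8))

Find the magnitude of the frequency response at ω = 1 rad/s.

|G(j1)| ≈ 3.440

Substitute s = j1: numerator = 140 + j20, denominator = 39 + j13.
|G(j1)| = |140 + j20| / |39 + j13| = 141.42 / 41.110 ≈ 3.440.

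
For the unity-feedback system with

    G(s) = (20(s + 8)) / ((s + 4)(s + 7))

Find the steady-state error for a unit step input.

G(s) has no poles at the origin.
This is a Type 0 system. Kp = lim_{s→0} G(s) = 160/28 = 40/7.
e_ss = 1/(1 + Kp) = 1/(1 + 40/7) = 7/47 ≈ 0.1489.

e_ss = 0.1489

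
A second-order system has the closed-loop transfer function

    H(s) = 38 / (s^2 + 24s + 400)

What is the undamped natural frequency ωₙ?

ωₙ = 20 rad/s

Compare the denominator to the standard form s^2 + 2ζωₙs + ωₙ².
ωₙ² = 400, so ωₙ = 20 rad/s.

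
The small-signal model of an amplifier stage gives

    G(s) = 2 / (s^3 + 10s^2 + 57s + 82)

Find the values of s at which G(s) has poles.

s = -4 ± 5j, -2

The poles are the roots of the denominator s^3 + 10s^2 + 57s + 82 = 0.
Trying s = -2: the polynomial evaluates to 0, so (s + 2) is a factor.
Dividing out leaves s^2 + 8s + 41 = 0.
The quadratic formula then gives s = -4 ± 5j.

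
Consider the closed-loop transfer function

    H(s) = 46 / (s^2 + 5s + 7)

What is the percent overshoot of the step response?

%OS ≈ 0.0115%

Comparing s^2 + 5s + 7 to s^2 + 2ζωₙs + ωₙ²: ωₙ = √7 ≈ 2.646 rad/s and ζ = 5/(2·√7) ≈ 0.9449.
%OS = 100·exp(−πζ/√(1−ζ²)) = 100·exp(−π·0.9449/√(1−0.9449²)) ≈ 0.0115%.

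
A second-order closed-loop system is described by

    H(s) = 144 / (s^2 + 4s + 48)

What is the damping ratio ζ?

Compare the denominator to the standard form s^2 + 2ζωₙs + ωₙ².
ωₙ² = 48, so ωₙ = √48 ≈ 6.928 rad/s.
2ζωₙ = 4, so ζ = 4/(2·√48) ≈ 0.2887.

ζ ≈ 0.2887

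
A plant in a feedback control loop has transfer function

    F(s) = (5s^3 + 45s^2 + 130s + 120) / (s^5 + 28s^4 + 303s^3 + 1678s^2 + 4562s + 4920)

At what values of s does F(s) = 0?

s = -4, -3, -2

Set the numerator to zero: 5s^3 + 45s^2 + 130s + 120 = 0, i.e. 5·(s^3 + 9s^2 + 26s + 24) = 0.
Factoring: (s + 4)(s + 3)(s + 2) = 0.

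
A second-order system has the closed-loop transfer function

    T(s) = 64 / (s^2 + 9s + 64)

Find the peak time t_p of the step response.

t_p ≈ 0.4750 s

Comparing s^2 + 9s + 64 to s^2 + 2ζωₙs + ωₙ²: ωₙ = 8 rad/s and ζ = 9/(2·8) = 0.5625.
ζωₙ = 9/2 = 4.5, so ω_d = ωₙ√(1−ζ²) = √(ωₙ² − (ζωₙ)²) = √(64 − 4.5²) = √43.75 ≈ 6.614 rad/s.
t_p = π/ω_d = π/6.614 ≈ 0.4750 s.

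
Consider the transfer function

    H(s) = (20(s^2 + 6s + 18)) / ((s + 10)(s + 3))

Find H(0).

At s = 0 each factor (s + a) contributes a and each (s^2 + bs + c) contributes c.
H(0) = 20·(18) / ((10) · (3)) = 360/30 = 12.

H(0) = 12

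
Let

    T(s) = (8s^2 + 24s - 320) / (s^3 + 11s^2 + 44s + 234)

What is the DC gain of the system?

T(0) = -160/117 ≈ -1.368

Set s = 0: T(0) = (-320) / (234) = -160/117.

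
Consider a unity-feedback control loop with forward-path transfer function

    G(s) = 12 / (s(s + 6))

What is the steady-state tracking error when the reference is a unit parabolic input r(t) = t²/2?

G(s) has one pole at the origin.
This is a Type 1 system; Ka = lim_{s→0} s^2·G(s) = 0, so the steady-state error for a parabola input is infinite.

e_ss = ∞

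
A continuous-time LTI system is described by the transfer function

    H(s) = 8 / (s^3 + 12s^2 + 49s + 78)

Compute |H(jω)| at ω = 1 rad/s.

Substitute s = j1: numerator = 8, denominator = 66 + j48.
|H(j1)| = |8| / |66 + j48| = 8 / 81.609 ≈ 0.09803.

|H(j1)| ≈ 0.09803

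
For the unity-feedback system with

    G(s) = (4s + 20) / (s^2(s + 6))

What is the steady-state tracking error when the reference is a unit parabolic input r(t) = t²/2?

e_ss = 0.3000

G(s) has 2 poles at the origin.
This is a Type 2 system. Ka = lim_{s→0} s^2·G(s) = 20/6 = 10/3.
e_ss = 1/Ka = 1/(10/3) = 3/10 ≈ 0.3000.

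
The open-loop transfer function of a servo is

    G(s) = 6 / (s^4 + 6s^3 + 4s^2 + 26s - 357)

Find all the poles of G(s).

s = -7, -1 ± 4j, 3

The poles are the roots of the denominator s^4 + 6s^3 + 4s^2 + 26s - 357 = 0.
Trying s = -7: the polynomial evaluates to 0, so (s + 7) is a factor.
Dividing out leaves s^3 - s^2 + 11s - 51 = 0.
This factors further as (s^2 + 2s + 17)(s - 3) = 0.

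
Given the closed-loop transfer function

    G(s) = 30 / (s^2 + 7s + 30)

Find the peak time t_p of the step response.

Comparing s^2 + 7s + 30 to s^2 + 2ζωₙs + ωₙ²: ωₙ = √30 ≈ 5.477 rad/s and ζ = 7/(2·√30) ≈ 0.6390.
ζωₙ = 7/2 = 3.5, so ω_d = ωₙ√(1−ζ²) = √(ωₙ² − (ζωₙ)²) = √(30 − 3.5²) = √17.75 ≈ 4.213 rad/s.
t_p = π/ω_d = π/4.213 ≈ 0.7457 s.

t_p ≈ 0.7457 s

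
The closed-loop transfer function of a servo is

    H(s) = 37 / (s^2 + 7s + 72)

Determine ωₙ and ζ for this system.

Compare the denominator to the standard form s^2 + 2ζωₙs + ωₙ².
ωₙ² = 72, so ωₙ = √72 ≈ 8.485 rad/s.
2ζωₙ = 7, so ζ = 7/(2·√72) ≈ 0.4125.

ωₙ ≈ 8.485 rad/s, ζ ≈ 0.4125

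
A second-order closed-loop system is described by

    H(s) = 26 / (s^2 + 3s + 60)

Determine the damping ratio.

ζ ≈ 0.1936

Compare the denominator to the standard form s^2 + 2ζωₙs + ωₙ².
ωₙ² = 60, so ωₙ = √60 ≈ 7.746 rad/s.
2ζωₙ = 3, so ζ = 3/(2·√60) ≈ 0.1936.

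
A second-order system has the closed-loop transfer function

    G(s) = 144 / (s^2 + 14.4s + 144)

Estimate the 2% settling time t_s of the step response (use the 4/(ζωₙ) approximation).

Comparing s^2 + 14.4s + 144 to s^2 + 2ζωₙs + ωₙ²: ωₙ = 12 rad/s and ζ = 14.4/(2·12) = 0.6.
ζωₙ = 14.4/2 = 7.2, so t_s ≈ 4/(ζωₙ) = 4/7.2 ≈ 0.5556 s.

t_s ≈ 0.5556 s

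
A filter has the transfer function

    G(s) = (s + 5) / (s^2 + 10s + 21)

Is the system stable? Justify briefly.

stable

The denominator s^2 + 10s + 21 factors as (s + 7)(s + 3), giving poles at s = -7, -3.
Since all poles lie strictly in the left half-plane, the system is stable.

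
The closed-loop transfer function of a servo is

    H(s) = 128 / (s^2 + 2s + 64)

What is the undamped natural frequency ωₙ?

Compare the denominator to the standard form s^2 + 2ζωₙs + ωₙ².
ωₙ² = 64, so ωₙ = 8 rad/s.

ωₙ = 8 rad/s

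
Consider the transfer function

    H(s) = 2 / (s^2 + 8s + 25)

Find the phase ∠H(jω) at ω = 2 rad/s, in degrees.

∠H(j2) ≈ -37.30°

At s = j2: numerator = 2, denominator = 21 + j16.
∠H = ∠num − ∠den = 0° − (37.304°) = -37.30°.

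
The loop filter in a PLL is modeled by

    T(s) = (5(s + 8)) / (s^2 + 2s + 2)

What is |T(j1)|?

|T(j1)| ≈ 18.03

Substitute s = j1: numerator = 40 + j5, denominator = 1 + j2.
|T(j1)| = |40 + j5| / |1 + j2| = 40.311 / 2.2361 ≈ 18.03.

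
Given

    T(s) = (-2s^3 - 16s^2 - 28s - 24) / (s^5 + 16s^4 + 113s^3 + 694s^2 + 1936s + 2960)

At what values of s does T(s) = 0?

s = -6, -1 ± j

Set the numerator to zero: -2s^3 - 16s^2 - 28s - 24 = 0, i.e. -2·(s^3 + 8s^2 + 14s + 12) = 0.
Factoring: (s + 6)(s^2 + 2s + 2) = 0.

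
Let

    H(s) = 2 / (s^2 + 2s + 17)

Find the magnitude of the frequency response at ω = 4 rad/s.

|H(j4)| ≈ 0.2481

Substitute s = j4: numerator = 2, denominator = 1 + j8.
|H(j4)| = |2| / |1 + j8| = 2 / 8.0623 ≈ 0.2481.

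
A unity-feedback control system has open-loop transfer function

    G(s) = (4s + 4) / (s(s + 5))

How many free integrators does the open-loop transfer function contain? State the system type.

Type 1

The denominator has 1 factor of s at the origin (free integrator), so this is a Type 1 system.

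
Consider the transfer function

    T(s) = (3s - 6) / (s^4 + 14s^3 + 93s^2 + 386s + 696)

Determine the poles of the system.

s = -2 ± 5j, -6, -4

The poles are the roots of the denominator s^4 + 14s^3 + 93s^2 + 386s + 696 = 0.
Trying s = -6: the polynomial evaluates to 0, so (s + 6) is a factor.
Dividing out leaves s^3 + 8s^2 + 45s + 116 = 0.
This factors further as (s^2 + 4s + 29)(s + 4) = 0.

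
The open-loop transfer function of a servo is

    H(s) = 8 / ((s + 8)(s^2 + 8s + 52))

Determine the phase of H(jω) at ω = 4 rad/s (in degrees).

∠H(j4) ≈ -68.20°

At s = j4: numerator = 8, denominator = 160 + j400.
∠H = ∠num − ∠den = 0° − (68.199°) = -68.20°.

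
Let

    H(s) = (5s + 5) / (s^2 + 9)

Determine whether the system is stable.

marginally stable

The denominator s^2 + 9 factors as (s^2 + 9), giving poles at s = 3j, -3j.
Since the simple pole(s) at s = ±3j lie on the jω-axis with none in the right half-plane, the system is marginally stable.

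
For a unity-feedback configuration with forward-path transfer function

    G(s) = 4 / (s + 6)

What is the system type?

Type 0

The denominator has no factor of s at the origin — no free integrator — so this is a Type 0 system.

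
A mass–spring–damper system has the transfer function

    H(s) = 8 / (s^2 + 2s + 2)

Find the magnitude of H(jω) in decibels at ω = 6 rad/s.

Substitute s = j6: numerator = 8, denominator = -34 + j12.
|H(j6)| = |8| / |-34 + j12| = 8 / 36.056 ≈ 0.2219.
In decibels: 20·log₁₀(0.2219) ≈ -13.1 dB.

|H(j6)|_dB ≈ -13.1 dB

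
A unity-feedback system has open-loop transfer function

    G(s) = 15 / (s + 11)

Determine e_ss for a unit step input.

G(s) has no poles at the origin.
This is a Type 0 system. Kp = lim_{s→0} G(s) = 15/11.
e_ss = 1/(1 + Kp) = 1/(1 + 15/11) = 11/26 ≈ 0.4231.

e_ss = 0.4231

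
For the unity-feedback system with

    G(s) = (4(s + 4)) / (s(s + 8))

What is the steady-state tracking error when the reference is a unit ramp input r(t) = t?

e_ss = 0.5000

G(s) has one pole at the origin.
This is a Type 1 system. Kv = lim_{s→0} s·G(s) = 16/8 = 2.
e_ss = 1/Kv = 1/(2) = 1/2 ≈ 0.5000.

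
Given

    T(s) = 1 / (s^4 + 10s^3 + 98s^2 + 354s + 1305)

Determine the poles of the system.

The poles are the roots of the denominator s^4 + 10s^3 + 98s^2 + 354s + 1305 = 0.
No real roots exist; factor into two real quadratics: (s^2 + 4s + 29)(s^2 + 6s + 45) = 0.
Each quadratic gives a conjugate pair via the quadratic formula.

s = -2 + 5j, -2 - 5j, -3 + 6j, -3 - 6j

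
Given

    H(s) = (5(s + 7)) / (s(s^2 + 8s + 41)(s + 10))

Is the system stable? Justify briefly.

The poles can be read from the denominator factors: s = 0, -4 ± 5j, -10.
Since the simple pole(s) at s = 0 lie on the jω-axis with none in the right half-plane, the system is marginally stable.

marginally stable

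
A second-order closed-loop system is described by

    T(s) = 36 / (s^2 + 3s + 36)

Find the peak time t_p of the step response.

t_p ≈ 0.5408 s

Comparing s^2 + 3s + 36 to s^2 + 2ζωₙs + ωₙ²: ωₙ = 6 rad/s and ζ = 3/(2·6) = 0.25.
ζωₙ = 3/2 = 1.5, so ω_d = ωₙ√(1−ζ²) = √(ωₙ² − (ζωₙ)²) = √(36 − 1.5²) = √33.75 ≈ 5.809 rad/s.
t_p = π/ω_d = π/5.809 ≈ 0.5408 s.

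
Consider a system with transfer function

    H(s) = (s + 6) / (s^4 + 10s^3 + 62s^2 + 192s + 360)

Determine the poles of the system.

The poles are the roots of the denominator s^4 + 10s^3 + 62s^2 + 192s + 360 = 0.
No real roots exist; factor into two real quadratics: (s^2 + 6s + 18)(s^2 + 4s + 20) = 0.
Each quadratic gives a conjugate pair via the quadratic formula.

s = -3 ± 3j, -2 ± 4j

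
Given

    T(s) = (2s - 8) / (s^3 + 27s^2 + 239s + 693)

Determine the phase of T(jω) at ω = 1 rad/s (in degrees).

∠T(j1) ≈ 146.3°

At s = j1: numerator = -8 + j2, denominator = 666 + j238.
∠T = ∠num − ∠den = 165.96° − (19.665°) = 146.3°.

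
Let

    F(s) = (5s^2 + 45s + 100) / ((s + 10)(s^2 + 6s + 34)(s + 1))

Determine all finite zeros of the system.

Set the numerator to zero: 5s^2 + 45s + 100 = 0, i.e. 5·(s^2 + 9s + 20) = 0.
Factoring: (s + 5)(s + 4) = 0.

s = -5, -4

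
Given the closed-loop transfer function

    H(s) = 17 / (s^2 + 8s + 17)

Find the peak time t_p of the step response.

Comparing s^2 + 8s + 17 to s^2 + 2ζωₙs + ωₙ²: ωₙ = √17 ≈ 4.123 rad/s and ζ = 8/(2·√17) ≈ 0.9701.
ζωₙ = 8/2 = 4, so ω_d = ωₙ√(1−ζ²) = √(ωₙ² − (ζωₙ)²) = √(17 − 4²) = √1 = 1 rad/s.
t_p = π/ω_d = π/1 ≈ 3.142 s.

t_p ≈ 3.142 s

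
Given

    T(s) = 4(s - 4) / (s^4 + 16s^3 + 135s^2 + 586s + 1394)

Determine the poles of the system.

The poles are the roots of the denominator s^4 + 16s^3 + 135s^2 + 586s + 1394 = 0.
No real roots exist; factor into two real quadratics: (s^2 + 6s + 34)(s^2 + 10s + 41) = 0.
Each quadratic gives a conjugate pair via the quadratic formula.

s = -3 ± 5j, -5 ± 4j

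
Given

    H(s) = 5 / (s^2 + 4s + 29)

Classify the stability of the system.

stable

The denominator s^2 + 4s + 29 factors as (s^2 + 4s + 29), giving poles at s = -2 + 5j, -2 - 5j.
Since all poles lie strictly in the left half-plane, the system is stable.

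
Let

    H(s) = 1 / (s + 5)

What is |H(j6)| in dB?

|H(j6)|_dB ≈ -17.9 dB

Substitute s = j6: numerator = 1, denominator = 5 + j6.
|H(j6)| = |1| / |5 + j6| = 1 / 7.8102 ≈ 0.1280.
In decibels: 20·log₁₀(0.1280) ≈ -17.9 dB.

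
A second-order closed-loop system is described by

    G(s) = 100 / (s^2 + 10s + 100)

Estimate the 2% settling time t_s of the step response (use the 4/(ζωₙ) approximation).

t_s ≈ 0.8000 s

Comparing s^2 + 10s + 100 to s^2 + 2ζωₙs + ωₙ²: ωₙ = 10 rad/s and ζ = 10/(2·10) = 0.5.
ζωₙ = 10/2 = 5, so t_s ≈ 4/(ζωₙ) = 4/5 = 0.8000 s.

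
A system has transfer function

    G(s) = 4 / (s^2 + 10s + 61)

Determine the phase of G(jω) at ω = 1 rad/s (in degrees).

∠G(j1) ≈ -9.462°

At s = j1: numerator = 4, denominator = 60 + j10.
∠G = ∠num − ∠den = 0° − (9.4623°) = -9.462°.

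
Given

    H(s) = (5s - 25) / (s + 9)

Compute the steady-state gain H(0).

H(0) = -25/9 ≈ -2.778

Set s = 0: H(0) = (-25) / (9) = -25/9.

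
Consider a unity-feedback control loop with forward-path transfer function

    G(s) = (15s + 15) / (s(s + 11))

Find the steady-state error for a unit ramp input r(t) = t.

G(s) has one pole at the origin.
This is a Type 1 system. Kv = lim_{s→0} s·G(s) = 15/11.
e_ss = 1/Kv = 1/(15/11) = 11/15 ≈ 0.7333.

e_ss = 0.7333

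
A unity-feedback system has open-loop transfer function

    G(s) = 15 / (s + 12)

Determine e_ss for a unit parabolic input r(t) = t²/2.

e_ss = ∞

G(s) has no poles at the origin.
This is a Type 0 system; Ka = lim_{s→0} s^2·G(s) = 0, so the steady-state error for a parabola input is infinite.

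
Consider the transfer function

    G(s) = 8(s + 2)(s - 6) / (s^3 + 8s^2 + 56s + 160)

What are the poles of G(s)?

s = -4, -2 ± 6j

The poles are the roots of the denominator s^3 + 8s^2 + 56s + 160 = 0.
Trying s = -4: the polynomial evaluates to 0, so (s + 4) is a factor.
Dividing out leaves s^2 + 4s + 40 = 0.
The quadratic formula then gives s = -2 ± 6j.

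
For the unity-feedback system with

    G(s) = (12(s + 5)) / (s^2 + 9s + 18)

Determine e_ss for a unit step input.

e_ss = 0.2308

G(s) has no poles at the origin.
This is a Type 0 system. Kp = lim_{s→0} G(s) = 60/18 = 10/3.
e_ss = 1/(1 + Kp) = 1/(1 + 10/3) = 3/13 ≈ 0.2308.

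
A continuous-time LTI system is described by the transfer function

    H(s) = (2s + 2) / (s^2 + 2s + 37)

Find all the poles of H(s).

The poles are the roots of the denominator s^2 + 2s + 37 = 0.
Using the quadratic formula: s = (-2 ± √(-144))/2 = -1 ± 6j.

s = -1 ± 6j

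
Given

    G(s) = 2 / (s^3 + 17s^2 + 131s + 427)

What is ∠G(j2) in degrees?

At s = j2: numerator = 2, denominator = 359 + j254.
∠G = ∠num − ∠den = 0° − (35.280°) = -35.28°.

∠G(j2) ≈ -35.28°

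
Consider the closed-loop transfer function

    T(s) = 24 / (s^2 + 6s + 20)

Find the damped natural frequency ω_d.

ω_d ≈ 3.317 rad/s

Comparing s^2 + 6s + 20 to s^2 + 2ζωₙs + ωₙ²: ωₙ = √20 ≈ 4.472 rad/s and ζ = 6/(2·√20) ≈ 0.6708.
ζωₙ = 6/2 = 3, so ω_d = ωₙ√(1−ζ²) = √(ωₙ² − (ζωₙ)²) = √(20 − 3²) = √11 ≈ 3.317 rad/s.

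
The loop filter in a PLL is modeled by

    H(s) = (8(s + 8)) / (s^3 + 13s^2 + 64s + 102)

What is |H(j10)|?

|H(j10)| ≈ 0.08190

Substitute s = j10: numerator = 64 + j80, denominator = -1198 - j360.
|H(j10)| = |64 + j80| / |-1198 - j360| = 102.45 / 1250.9 ≈ 0.08190.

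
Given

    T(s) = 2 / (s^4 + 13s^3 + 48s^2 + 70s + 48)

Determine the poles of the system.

s = -8, -3, -1 + j, -1 - j

The poles are the roots of the denominator s^4 + 13s^3 + 48s^2 + 70s + 48 = 0.
Trying s = -8: the polynomial evaluates to 0, so (s + 8) is a factor.
Dividing out leaves s^3 + 5s^2 + 8s + 6 = 0.
This factors further as (s + 3)(s^2 + 2s + 2) = 0.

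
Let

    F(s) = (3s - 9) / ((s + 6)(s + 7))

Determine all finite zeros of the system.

Set the numerator to zero: 3s - 9 = 0, i.e. 3·(s - 3) = 0.
So s = 3.

s = 3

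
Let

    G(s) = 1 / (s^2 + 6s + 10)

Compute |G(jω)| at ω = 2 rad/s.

|G(j2)| ≈ 0.07454

Substitute s = j2: numerator = 1, denominator = 6 + j12.
|G(j2)| = |1| / |6 + j12| = 1 / 13.416 ≈ 0.07454.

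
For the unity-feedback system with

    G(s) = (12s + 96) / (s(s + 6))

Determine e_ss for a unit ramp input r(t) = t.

G(s) has one pole at the origin.
This is a Type 1 system. Kv = lim_{s→0} s·G(s) = 96/6 = 16.
e_ss = 1/Kv = 1/(16) = 1/16 ≈ 0.06250.

e_ss = 0.06250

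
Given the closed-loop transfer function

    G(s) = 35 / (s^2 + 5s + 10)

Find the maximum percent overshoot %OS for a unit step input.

%OS ≈ 1.73%

Comparing s^2 + 5s + 10 to s^2 + 2ζωₙs + ωₙ²: ωₙ = √10 ≈ 3.162 rad/s and ζ = 5/(2·√10) ≈ 0.7906.
%OS = 100·exp(−πζ/√(1−ζ²)) = 100·exp(−π·0.7906/√(1−0.7906²)) ≈ 1.73%.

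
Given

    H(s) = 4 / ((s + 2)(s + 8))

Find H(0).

H(0) = 1/4 ≈ 0.2500

Set s = 0: H(0) = (4) / (16) = 1/4.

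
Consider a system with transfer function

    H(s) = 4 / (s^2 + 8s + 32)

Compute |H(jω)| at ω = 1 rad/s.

Substitute s = j1: numerator = 4, denominator = 31 + j8.
|H(j1)| = |4| / |31 + j8| = 4 / 32.016 ≈ 0.1249.

|H(j1)| ≈ 0.1249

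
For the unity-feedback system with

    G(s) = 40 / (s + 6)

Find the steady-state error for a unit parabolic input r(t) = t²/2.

e_ss = ∞

G(s) has no poles at the origin.
This is a Type 0 system; Ka = lim_{s→0} s^2·G(s) = 0, so the steady-state error for a parabola input is infinite.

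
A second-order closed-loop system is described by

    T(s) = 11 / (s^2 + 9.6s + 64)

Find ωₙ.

Compare the denominator to the standard form s^2 + 2ζωₙs + ωₙ².
ωₙ² = 64, so ωₙ = 8 rad/s.

ωₙ = 8 rad/s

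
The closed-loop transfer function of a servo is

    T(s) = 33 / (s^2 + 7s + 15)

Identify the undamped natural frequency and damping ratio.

Compare the denominator to the standard form s^2 + 2ζωₙs + ωₙ².
ωₙ² = 15, so ωₙ = √15 ≈ 3.873 rad/s.
2ζωₙ = 7, so ζ = 7/(2·√15) ≈ 0.9037.

ωₙ ≈ 3.873 rad/s, ζ ≈ 0.9037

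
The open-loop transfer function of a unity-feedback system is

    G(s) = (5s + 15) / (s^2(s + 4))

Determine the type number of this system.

Type 2

The denominator has 2 factors of s at the origin (free integrators), so this is a Type 2 system.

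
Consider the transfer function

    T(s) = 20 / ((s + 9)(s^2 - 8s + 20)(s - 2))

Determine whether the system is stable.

unstable

The poles can be read from the denominator factors: s = -9, 4 + 2j, 4 - 2j, 2.
Since the pole(s) at s = 4 + 2j, 4 - 2j, 2 lie in the right half-plane, the system is unstable.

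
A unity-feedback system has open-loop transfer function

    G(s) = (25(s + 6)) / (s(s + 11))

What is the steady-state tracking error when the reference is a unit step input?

G(s) has one pole at the origin.
This is a Type 1 system; for a step input the steady-state error is zero.

e_ss = 0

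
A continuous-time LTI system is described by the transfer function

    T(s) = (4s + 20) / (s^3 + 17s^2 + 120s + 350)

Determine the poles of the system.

The poles are the roots of the denominator s^3 + 17s^2 + 120s + 350 = 0.
Trying s = -7: the polynomial evaluates to 0, so (s + 7) is a factor.
Dividing out leaves s^2 + 10s + 50 = 0.
The quadratic formula then gives s = -5 ± 5j.

s = -5 + 5j, -5 - 5j, -7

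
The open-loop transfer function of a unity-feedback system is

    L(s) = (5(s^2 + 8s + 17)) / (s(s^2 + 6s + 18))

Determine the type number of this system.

The denominator has 1 factor of s at the origin (free integrator), so this is a Type 1 system.

Type 1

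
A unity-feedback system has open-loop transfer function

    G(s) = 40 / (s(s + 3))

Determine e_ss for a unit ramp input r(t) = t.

G(s) has one pole at the origin.
This is a Type 1 system. Kv = lim_{s→0} s·G(s) = 40/3.
e_ss = 1/Kv = 1/(40/3) = 3/40 ≈ 0.07500.

e_ss = 0.07500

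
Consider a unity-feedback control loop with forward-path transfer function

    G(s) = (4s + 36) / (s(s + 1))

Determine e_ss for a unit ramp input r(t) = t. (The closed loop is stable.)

G(s) has one pole at the origin.
This is a Type 1 system. Kv = lim_{s→0} s·G(s) = 36/1.
e_ss = 1/Kv = 1/(36) = 1/36 ≈ 0.02778.

e_ss = 0.02778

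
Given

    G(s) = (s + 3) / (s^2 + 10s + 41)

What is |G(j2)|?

|G(j2)| ≈ 0.08573

Substitute s = j2: numerator = 3 + j2, denominator = 37 + j20.
|G(j2)| = |3 + j2| / |37 + j20| = 3.6056 / 42.059 ≈ 0.08573.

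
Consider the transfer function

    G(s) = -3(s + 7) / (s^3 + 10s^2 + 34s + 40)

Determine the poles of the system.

s = -3 ± j, -4

The poles are the roots of the denominator s^3 + 10s^2 + 34s + 40 = 0.
Trying s = -4: the polynomial evaluates to 0, so (s + 4) is a factor.
Dividing out leaves s^2 + 6s + 10 = 0.
The quadratic formula then gives s = -3 ± 1j.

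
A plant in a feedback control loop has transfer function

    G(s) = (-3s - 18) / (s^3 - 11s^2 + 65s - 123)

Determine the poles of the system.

s = 4 ± 5j, 3

The poles are the roots of the denominator s^3 - 11s^2 + 65s - 123 = 0.
Trying s = 3: the polynomial evaluates to 0, so (s - 3) is a factor.
Dividing out leaves s^2 - 8s + 41 = 0.
The quadratic formula then gives s = 4 ± 5j.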